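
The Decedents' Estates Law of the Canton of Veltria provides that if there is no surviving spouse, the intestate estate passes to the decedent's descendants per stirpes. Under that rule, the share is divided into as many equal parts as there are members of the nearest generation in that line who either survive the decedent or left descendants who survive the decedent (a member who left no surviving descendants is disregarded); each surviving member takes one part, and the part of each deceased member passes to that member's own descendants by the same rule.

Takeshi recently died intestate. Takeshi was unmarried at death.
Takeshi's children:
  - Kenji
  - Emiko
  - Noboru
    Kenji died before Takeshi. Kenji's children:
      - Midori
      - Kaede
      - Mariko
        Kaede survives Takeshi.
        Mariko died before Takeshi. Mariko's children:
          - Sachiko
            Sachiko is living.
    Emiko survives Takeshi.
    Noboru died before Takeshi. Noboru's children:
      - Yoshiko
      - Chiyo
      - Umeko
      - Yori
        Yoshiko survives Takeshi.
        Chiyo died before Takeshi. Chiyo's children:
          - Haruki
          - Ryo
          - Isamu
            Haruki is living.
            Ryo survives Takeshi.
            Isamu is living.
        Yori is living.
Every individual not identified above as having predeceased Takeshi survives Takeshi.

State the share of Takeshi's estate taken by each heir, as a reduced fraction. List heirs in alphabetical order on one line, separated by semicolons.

There is no surviving spouse, so the entire estate passes to Takeshi's descendants per stirpes.
The estate is divided into 3 equal shares of 1/3 among Kenji, Emiko, Noboru.
Kenji predeceased; the 1/3 allotted to Kenji's branch passes to Kenji's issue by representation.
The 1/3 is divided into 3 equal shares of 1/9 among Midori, Kaede, Mariko.
Midori is living and takes 1/9.
Kaede is living and takes 1/9.
Mariko predeceased; the 1/9 allotted to Mariko's branch passes to Mariko's issue by representation.
Sachiko is the sole taker at this level and receives the full 1/9.
Emiko is living and takes 1/3.
Noboru predeceased; the 1/3 allotted to Noboru's branch passes to Noboru's issue by representation.
The 1/3 is divided into 4 equal shares of 1/12 among Yoshiko, Chiyo, Umeko, Yori.
Yoshiko is living and takes 1/12.
Chiyo predeceased; the 1/12 allotted to Chiyo's branch passes to Chiyo's issue by representation.
The 1/12 is divided into 3 equal shares of 1/36 among Haruki, Ryo, Isamu.
Haruki is living and takes 1/36.
Ryo is living and takes 1/36.
Isamu is living and takes 1/36.
Umeko is living and takes 1/12.
Yori is living and takes 1/12.

Emiko 1/3; Haruki 1/36; Isamu 1/36; Kaede 1/9; Midori 1/9; Ryo 1/36; Sachiko 1/9; Umeko 1/12; Yori 1/12; Yoshiko 1/12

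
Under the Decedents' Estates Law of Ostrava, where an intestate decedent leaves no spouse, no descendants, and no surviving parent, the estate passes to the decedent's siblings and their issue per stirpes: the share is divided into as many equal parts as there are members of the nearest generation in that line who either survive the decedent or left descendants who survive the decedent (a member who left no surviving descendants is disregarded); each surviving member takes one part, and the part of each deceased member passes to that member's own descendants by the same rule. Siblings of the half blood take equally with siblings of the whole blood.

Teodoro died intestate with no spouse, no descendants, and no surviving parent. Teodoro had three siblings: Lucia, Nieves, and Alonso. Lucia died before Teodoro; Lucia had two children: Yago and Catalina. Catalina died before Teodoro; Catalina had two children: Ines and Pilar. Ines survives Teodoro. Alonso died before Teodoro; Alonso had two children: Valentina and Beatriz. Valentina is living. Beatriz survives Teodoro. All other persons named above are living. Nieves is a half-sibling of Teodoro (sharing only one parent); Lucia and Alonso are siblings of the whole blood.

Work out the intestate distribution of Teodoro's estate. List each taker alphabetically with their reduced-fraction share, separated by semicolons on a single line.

No spouse, descendants, or parent survives, so the estate passes to Teodoro's siblings per stirpes.
Half-blood and whole-blood siblings take equally under the stated rule.
The estate is divided into 3 equal shares of 1/3 among Lucia, Nieves, Alonso.
Lucia predeceased; the 1/3 allotted to Lucia's branch passes to Lucia's issue by representation.
The 1/3 is divided into 2 equal shares of 1/6 among Yago, Catalina.
Yago is living and takes 1/6.
Catalina predeceased; the 1/6 allotted to Catalina's branch passes to Catalina's issue by representation.
The 1/6 is divided into 2 equal shares of 1/12 among Ines, Pilar.
Ines is living and takes 1/12.
Pilar is living and takes 1/12.
Nieves is living and takes 1/3.
Alonso predeceased; the 1/3 allotted to Alonso's branch passes to Alonso's issue by representation.
The 1/3 is divided into 2 equal shares of 1/6 among Valentina, Beatriz.
Valentina is living and takes 1/6.
Beatriz is living and takes 1/6.

Beatriz 1/6; Ines 1/12; Nieves 1/3; Pilar 1/12; Valentina 1/6; Yago 1/6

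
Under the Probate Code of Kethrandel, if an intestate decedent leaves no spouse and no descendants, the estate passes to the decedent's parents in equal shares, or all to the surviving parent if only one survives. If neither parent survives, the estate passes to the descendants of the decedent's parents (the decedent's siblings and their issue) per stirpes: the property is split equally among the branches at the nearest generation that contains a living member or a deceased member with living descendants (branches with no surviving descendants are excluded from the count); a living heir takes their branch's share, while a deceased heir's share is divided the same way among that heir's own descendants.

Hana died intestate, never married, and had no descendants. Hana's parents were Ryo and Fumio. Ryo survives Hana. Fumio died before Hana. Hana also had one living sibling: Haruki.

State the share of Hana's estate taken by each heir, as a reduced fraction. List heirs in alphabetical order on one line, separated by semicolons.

Ryo 1

Only one parent, Ryo, survives, so Ryo takes the entire estate. The siblings take nothing because a surviving parent has priority.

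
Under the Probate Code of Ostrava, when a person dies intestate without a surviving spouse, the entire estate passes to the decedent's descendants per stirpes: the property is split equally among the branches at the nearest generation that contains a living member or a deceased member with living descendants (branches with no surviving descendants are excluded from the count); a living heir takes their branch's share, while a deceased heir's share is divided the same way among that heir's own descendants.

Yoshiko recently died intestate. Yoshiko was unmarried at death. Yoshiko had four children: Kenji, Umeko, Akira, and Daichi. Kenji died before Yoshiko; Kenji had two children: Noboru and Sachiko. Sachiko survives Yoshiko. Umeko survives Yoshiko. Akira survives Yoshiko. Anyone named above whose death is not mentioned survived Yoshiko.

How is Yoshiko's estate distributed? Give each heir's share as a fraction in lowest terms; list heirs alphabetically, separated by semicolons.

There is no surviving spouse, so the entire estate passes to Yoshiko's descendants per stirpes.
The estate is divided into 4 equal shares of 1/4 among Kenji, Umeko, Akira, Daichi.
Kenji predeceased; the 1/4 allotted to Kenji's branch passes to Kenji's issue by representation.
The 1/4 is divided into 2 equal shares of 1/8 among Noboru, Sachiko.
Noboru is living and takes 1/8.
Sachiko is living and takes 1/8.
Umeko is living and takes 1/4.
Akira is living and takes 1/4.
Daichi is living and takes 1/4.

Akira 1/4; Daichi 1/4; Noboru 1/8; Sachiko 1/8; Umeko 1/4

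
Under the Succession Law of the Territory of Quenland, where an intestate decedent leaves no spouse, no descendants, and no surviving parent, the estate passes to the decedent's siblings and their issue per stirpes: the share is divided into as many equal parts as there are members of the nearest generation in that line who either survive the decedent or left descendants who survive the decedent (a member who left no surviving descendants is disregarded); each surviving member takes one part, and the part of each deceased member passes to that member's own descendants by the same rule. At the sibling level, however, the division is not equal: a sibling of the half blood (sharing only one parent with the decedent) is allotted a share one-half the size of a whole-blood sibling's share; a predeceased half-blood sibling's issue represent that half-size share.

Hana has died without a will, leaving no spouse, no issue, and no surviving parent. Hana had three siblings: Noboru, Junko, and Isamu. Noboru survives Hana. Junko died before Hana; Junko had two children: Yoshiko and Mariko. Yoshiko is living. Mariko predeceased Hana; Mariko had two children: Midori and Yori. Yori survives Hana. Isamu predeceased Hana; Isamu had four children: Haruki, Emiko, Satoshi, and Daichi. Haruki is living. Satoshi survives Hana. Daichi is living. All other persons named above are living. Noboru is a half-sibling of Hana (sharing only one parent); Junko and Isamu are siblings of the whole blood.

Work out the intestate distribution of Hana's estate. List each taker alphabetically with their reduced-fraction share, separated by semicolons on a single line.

No spouse, descendants, or parent survives, so the estate passes to Hana's siblings per stirpes.
Half-blood siblings count for one-half the weight of whole-blood siblings at the initial division.
Dividing 1 in proportion to weights (total weight 5/2): Noboru (weight 1/2) → 1/5; Junko (weight 1) → 2/5; Isamu (weight 1) → 2/5.
Noboru is living and takes 1/5.
Junko predeceased; the 2/5 allotted to Junko's branch passes to Junko's issue by representation.
The 2/5 is divided into 2 equal shares of 1/5 among Yoshiko, Mariko.
Yoshiko is living and takes 1/5.
Mariko predeceased; the 1/5 allotted to Mariko's branch passes to Mariko's issue by representation.
The 1/5 is divided into 2 equal shares of 1/10 among Midori, Yori.
Midori is living and takes 1/10.
Yori is living and takes 1/10.
Isamu predeceased; the 2/5 allotted to Isamu's branch passes to Isamu's issue by representation.
The 2/5 is divided into 4 equal shares of 1/10 among Haruki, Emiko, Satoshi, Daichi.
Haruki is living and takes 1/10.
Emiko is living and takes 1/10.
Satoshi is living and takes 1/10.
Daichi is living and takes 1/10.

Daichi 1/10; Emiko 1/10; Haruki 1/10; Midori 1/10; Noboru 1/5; Satoshi 1/10; Yori 1/10; Yoshiko 1/5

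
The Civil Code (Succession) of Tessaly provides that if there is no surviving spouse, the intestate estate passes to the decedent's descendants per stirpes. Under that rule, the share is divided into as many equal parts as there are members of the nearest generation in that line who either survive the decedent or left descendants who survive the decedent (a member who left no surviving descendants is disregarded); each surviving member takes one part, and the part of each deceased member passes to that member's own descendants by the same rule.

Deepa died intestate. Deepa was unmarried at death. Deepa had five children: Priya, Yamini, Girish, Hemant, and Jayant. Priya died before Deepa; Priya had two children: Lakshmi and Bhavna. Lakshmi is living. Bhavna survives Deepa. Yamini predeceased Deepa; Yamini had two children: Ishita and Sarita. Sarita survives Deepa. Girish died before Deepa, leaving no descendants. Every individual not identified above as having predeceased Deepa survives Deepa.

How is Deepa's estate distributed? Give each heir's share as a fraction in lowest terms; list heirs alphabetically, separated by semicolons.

Bhavna 1/8; Hemant 1/4; Ishita 1/8; Jayant 1/4; Lakshmi 1/8; Sarita 1/8

There is no surviving spouse, so the entire estate passes to Deepa's descendants per stirpes.
Girish left no surviving issue, so that branch lapses and is disregarded.
The estate is divided into 4 equal shares of 1/4 among Priya, Yamini, Hemant, Jayant.
Priya predeceased; the 1/4 allotted to Priya's branch passes to Priya's issue by representation.
The 1/4 is divided into 2 equal shares of 1/8 among Lakshmi, Bhavna.
Lakshmi is living and takes 1/8.
Bhavna is living and takes 1/8.
Yamini predeceased; the 1/4 allotted to Yamini's branch passes to Yamini's issue by representation.
The 1/4 is divided into 2 equal shares of 1/8 among Ishita, Sarita.
Ishita is living and takes 1/8.
Sarita is living and takes 1/8.
Hemant is living and takes 1/4.
Jayant is living and takes 1/4.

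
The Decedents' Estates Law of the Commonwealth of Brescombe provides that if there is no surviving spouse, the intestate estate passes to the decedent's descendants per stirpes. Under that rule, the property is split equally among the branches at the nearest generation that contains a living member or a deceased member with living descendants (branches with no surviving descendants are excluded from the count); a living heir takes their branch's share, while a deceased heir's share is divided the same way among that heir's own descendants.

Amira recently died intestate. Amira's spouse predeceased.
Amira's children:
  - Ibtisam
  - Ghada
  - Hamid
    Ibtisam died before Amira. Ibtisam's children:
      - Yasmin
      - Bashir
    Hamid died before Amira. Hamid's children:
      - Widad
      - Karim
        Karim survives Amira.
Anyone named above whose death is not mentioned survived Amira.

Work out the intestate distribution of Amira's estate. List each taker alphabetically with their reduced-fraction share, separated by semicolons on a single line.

Bashir 1/6; Ghada 1/3; Karim 1/6; Widad 1/6; Yasmin 1/6

There is no surviving spouse, so the entire estate passes to Amira's descendants per stirpes.
The estate is divided into 3 equal shares of 1/3 among Ibtisam, Ghada, Hamid.
Ibtisam predeceased; the 1/3 allotted to Ibtisam's branch passes to Ibtisam's issue by representation.
The 1/3 is divided into 2 equal shares of 1/6 among Yasmin, Bashir.
Yasmin is living and takes 1/6.
Bashir is living and takes 1/6.
Ghada is living and takes 1/3.
Hamid predeceased; the 1/3 allotted to Hamid's branch passes to Hamid's issue by representation.
The 1/3 is divided into 2 equal shares of 1/6 among Widad, Karim.
Widad is living and takes 1/6.
Karim is living and takes 1/6.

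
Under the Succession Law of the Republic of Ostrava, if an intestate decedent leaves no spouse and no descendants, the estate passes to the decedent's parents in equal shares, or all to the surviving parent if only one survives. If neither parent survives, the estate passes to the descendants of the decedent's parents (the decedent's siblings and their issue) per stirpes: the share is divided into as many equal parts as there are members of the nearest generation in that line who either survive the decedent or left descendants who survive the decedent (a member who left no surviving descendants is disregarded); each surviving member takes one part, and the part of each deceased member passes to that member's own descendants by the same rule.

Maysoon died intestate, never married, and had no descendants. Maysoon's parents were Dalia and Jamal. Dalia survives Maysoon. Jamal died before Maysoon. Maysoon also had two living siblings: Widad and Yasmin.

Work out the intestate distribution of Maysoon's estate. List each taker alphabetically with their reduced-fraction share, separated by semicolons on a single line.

Only one parent, Dalia, survives, so Dalia takes the entire estate. The siblings take nothing because a surviving parent has priority.

Dalia 1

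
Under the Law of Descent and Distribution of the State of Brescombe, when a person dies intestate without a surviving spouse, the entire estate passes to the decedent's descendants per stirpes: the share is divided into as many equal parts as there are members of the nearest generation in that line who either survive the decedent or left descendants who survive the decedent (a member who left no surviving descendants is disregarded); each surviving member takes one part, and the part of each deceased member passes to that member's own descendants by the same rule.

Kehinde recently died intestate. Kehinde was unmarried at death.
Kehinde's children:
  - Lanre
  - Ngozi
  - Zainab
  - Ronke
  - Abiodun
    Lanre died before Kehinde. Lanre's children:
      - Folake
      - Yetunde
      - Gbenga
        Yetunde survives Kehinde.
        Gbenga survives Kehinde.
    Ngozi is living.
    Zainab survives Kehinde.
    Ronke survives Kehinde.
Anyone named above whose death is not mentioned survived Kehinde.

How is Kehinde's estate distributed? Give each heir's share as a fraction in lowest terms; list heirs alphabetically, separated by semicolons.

There is no surviving spouse, so the entire estate passes to Kehinde's descendants per stirpes.
The estate is divided into 5 equal shares of 1/5 among Lanre, Ngozi, Zainab, Ronke, Abiodun.
Lanre predeceased; the 1/5 allotted to Lanre's branch passes to Lanre's issue by representation.
The 1/5 is divided into 3 equal shares of 1/15 among Folake, Yetunde, Gbenga.
Folake is living and takes 1/15.
Yetunde is living and takes 1/15.
Gbenga is living and takes 1/15.
Ngozi is living and takes 1/5.
Zainab is living and takes 1/5.
Ronke is living and takes 1/5.
Abiodun is living and takes 1/5.

Abiodun 1/5; Folake 1/15; Gbenga 1/15; Ngozi 1/5; Ronke 1/5; Yetunde 1/15; Zainab 1/5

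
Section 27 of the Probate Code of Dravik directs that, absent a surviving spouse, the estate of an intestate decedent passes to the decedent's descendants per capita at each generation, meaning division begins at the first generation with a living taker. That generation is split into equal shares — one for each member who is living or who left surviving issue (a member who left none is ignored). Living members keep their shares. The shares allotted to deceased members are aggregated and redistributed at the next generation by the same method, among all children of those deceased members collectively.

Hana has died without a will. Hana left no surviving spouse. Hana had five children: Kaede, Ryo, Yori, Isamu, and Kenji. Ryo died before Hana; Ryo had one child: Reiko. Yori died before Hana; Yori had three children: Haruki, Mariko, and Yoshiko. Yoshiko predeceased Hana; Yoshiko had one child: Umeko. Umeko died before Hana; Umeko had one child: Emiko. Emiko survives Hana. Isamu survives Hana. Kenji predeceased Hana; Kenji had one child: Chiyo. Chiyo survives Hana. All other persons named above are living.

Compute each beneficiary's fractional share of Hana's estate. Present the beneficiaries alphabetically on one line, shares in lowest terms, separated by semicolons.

There is no surviving spouse, so the entire estate passes to Hana's descendants per capita at each generation.
At generation 1 (Kaede, Ryo, Yori, Isamu, Kenji) there are 5 shares of (1)/5 = 1/5 each.
Living: Kaede and Isamu — each takes 1/5.
Deceased: Ryo, Yori, and Kenji. Their combined 3/5 is pooled and carried to generation 2.
At generation 2 (Reiko, Haruki, Mariko, Yoshiko, Chiyo) there are 5 shares of (3/5)/5 = 3/25 each.
Living: Reiko, Haruki, Mariko, and Chiyo — each takes 3/25.
Deceased: Yoshiko. That 3/25 share is carried to generation 3.
At generation 3 (Umeko) there are 1 shares of (3/25)/1 = 3/25 each.
Deceased: Umeko. That 3/25 share is carried to generation 4.
At generation 4 (Emiko) there are 1 shares of (3/25)/1 = 3/25 each.
Living: Emiko — each takes 3/25.

Chiyo 3/25; Emiko 3/25; Haruki 3/25; Isamu 1/5; Kaede 1/5; Mariko 3/25; Reiko 3/25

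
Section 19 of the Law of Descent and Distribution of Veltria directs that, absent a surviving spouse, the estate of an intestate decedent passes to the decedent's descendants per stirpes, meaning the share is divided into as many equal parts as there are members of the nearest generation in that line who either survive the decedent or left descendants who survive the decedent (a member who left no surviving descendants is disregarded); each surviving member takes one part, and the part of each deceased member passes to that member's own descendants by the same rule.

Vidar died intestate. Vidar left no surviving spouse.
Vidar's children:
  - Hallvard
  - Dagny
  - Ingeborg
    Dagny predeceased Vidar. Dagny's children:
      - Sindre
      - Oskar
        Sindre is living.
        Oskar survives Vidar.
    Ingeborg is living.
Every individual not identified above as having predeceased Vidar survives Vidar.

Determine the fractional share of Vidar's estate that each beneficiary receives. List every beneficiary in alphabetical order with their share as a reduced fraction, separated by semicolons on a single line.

Hallvard 1/3; Ingeborg 1/3; Oskar 1/6; Sindre 1/6

There is no surviving spouse, so the entire estate passes to Vidar's descendants per stirpes.
The estate is divided into 3 equal shares of 1/3 among Hallvard, Dagny, Ingeborg.
Hallvard is living and takes 1/3.
Dagny predeceased; the 1/3 allotted to Dagny's branch passes to Dagny's issue by representation.
The 1/3 is divided into 2 equal shares of 1/6 among Sindre, Oskar.
Sindre is living and takes 1/6.
Oskar is living and takes 1/6.
Ingeborg is living and takes 1/3.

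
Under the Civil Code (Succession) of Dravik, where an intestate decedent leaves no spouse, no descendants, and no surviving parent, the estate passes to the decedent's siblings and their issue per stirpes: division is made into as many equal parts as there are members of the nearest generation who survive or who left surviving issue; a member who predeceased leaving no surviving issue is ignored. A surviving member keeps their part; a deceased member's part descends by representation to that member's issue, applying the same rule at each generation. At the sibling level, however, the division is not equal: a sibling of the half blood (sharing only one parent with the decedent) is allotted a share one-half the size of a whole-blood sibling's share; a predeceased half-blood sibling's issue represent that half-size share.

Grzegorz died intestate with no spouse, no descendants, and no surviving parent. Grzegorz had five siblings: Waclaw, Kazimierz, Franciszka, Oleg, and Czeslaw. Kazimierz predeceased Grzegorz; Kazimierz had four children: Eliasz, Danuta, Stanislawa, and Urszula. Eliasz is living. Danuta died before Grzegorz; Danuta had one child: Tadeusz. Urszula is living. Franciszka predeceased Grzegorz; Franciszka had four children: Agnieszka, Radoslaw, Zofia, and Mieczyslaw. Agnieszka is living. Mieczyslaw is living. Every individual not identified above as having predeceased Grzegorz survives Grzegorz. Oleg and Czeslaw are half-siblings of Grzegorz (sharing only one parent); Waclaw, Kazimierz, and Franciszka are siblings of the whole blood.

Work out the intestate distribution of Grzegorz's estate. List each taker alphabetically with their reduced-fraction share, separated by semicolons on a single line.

Agnieszka 1/16; Czeslaw 1/8; Eliasz 1/16; Mieczyslaw 1/16; Oleg 1/8; Radoslaw 1/16; Stanislawa 1/16; Tadeusz 1/16; Urszula 1/16; Waclaw 1/4; Zofia 1/16

No spouse, descendants, or parent survives, so the estate passes to Grzegorz's siblings per stirpes.
Half-blood siblings count for one-half the weight of whole-blood siblings at the initial division.
Dividing 1 in proportion to weights (total weight 4): Waclaw (weight 1) → 1/4; Kazimierz (weight 1) → 1/4; Franciszka (weight 1) → 1/4; Oleg (weight 1/2) → 1/8; Czeslaw (weight 1/2) → 1/8.
Waclaw is living and takes 1/4.
Kazimierz predeceased; the 1/4 allotted to Kazimierz's branch passes to Kazimierz's issue by representation.
The 1/4 is divided into 4 equal shares of 1/16 among Eliasz, Danuta, Stanislawa, Urszula.
Eliasz is living and takes 1/16.
Danuta predeceased; the 1/16 allotted to Danuta's branch passes to Danuta's issue by representation.
Tadeusz is the sole taker at this level and receives the full 1/16.
Stanislawa is living and takes 1/16.
Urszula is living and takes 1/16.
Franciszka predeceased; the 1/4 allotted to Franciszka's branch passes to Franciszka's issue by representation.
The 1/4 is divided into 4 equal shares of 1/16 among Agnieszka, Radoslaw, Zofia, Mieczyslaw.
Agnieszka is living and takes 1/16.
Radoslaw is living and takes 1/16.
Zofia is living and takes 1/16.
Mieczyslaw is living and takes 1/16.
Oleg is living and takes 1/8.
Czeslaw is living and takes 1/8.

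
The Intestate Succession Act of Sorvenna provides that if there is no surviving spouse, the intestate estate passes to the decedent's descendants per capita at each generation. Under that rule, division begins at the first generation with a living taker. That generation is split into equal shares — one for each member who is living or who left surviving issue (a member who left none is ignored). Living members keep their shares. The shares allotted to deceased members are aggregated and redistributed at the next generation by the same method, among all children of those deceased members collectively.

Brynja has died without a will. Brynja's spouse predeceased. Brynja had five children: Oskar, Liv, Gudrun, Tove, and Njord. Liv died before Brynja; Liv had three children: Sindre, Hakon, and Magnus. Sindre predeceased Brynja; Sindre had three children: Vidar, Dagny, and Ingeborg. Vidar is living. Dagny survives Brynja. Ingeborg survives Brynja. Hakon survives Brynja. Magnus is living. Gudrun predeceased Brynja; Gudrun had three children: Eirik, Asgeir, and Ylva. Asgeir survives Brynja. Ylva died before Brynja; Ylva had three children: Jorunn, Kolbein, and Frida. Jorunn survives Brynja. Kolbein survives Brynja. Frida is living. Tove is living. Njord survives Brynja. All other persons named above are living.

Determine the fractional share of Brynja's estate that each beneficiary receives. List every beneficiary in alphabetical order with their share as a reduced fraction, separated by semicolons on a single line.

There is no surviving spouse, so the entire estate passes to Brynja's descendants per capita at each generation.
At generation 1 (Oskar, Liv, Gudrun, Tove, Njord) there are 5 shares of (1)/5 = 1/5 each.
Living: Oskar, Tove, and Njord — each takes 1/5.
Deceased: Liv and Gudrun. Their combined 2/5 is pooled and carried to generation 2.
At generation 2 (Sindre, Hakon, Magnus, Eirik, Asgeir, Ylva) there are 6 shares of (2/5)/6 = 1/15 each.
Living: Hakon, Magnus, Eirik, and Asgeir — each takes 1/15.
Deceased: Sindre and Ylva. Their combined 2/15 is pooled and carried to generation 3.
At generation 3 (Vidar, Dagny, Ingeborg, Jorunn, Kolbein, Frida) there are 6 shares of (2/15)/6 = 1/45 each.
Living: Vidar, Dagny, Ingeborg, Jorunn, Kolbein, and Frida — each takes 1/45.

Asgeir 1/15; Dagny 1/45; Eirik 1/15; Frida 1/45; Hakon 1/15; Ingeborg 1/45; Jorunn 1/45; Kolbein 1/45; Magnus 1/15; Njord 1/5; Oskar 1/5; Tove 1/5; Vidar 1/45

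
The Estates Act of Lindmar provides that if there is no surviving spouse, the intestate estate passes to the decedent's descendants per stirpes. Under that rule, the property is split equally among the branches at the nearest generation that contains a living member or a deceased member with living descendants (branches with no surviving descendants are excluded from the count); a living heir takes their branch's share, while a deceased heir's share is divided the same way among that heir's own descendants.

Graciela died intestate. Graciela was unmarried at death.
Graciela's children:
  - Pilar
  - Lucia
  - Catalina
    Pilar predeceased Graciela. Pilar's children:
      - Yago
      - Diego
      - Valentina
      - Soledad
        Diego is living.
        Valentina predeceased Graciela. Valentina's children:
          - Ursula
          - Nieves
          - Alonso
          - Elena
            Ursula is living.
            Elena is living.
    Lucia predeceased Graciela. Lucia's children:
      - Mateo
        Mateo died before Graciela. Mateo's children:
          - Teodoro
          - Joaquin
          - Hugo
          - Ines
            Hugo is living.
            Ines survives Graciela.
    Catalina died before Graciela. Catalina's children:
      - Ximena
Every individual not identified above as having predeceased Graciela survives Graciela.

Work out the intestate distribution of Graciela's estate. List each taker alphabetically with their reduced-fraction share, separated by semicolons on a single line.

There is no surviving spouse, so the entire estate passes to Graciela's descendants per stirpes.
The estate is divided into 3 equal shares of 1/3 among Pilar, Lucia, Catalina.
Pilar predeceased; the 1/3 allotted to Pilar's branch passes to Pilar's issue by representation.
The 1/3 is divided into 4 equal shares of 1/12 among Yago, Diego, Valentina, Soledad.
Yago is living and takes 1/12.
Diego is living and takes 1/12.
Valentina predeceased; the 1/12 allotted to Valentina's branch passes to Valentina's issue by representation.
The 1/12 is divided into 4 equal shares of 1/48 among Ursula, Nieves, Alonso, Elena.
Ursula is living and takes 1/48.
Nieves is living and takes 1/48.
Alonso is living and takes 1/48.
Elena is living and takes 1/48.
Soledad is living and takes 1/12.
Lucia predeceased; the 1/3 allotted to Lucia's branch passes to Lucia's issue by representation.
Mateo's line is the sole branch at this level, so the full 1/3 passes to Mateo's issue by representation.
The 1/3 is divided into 4 equal shares of 1/12 among Teodoro, Joaquin, Hugo, Ines.
Teodoro is living and takes 1/12.
Joaquin is living and takes 1/12.
Hugo is living and takes 1/12.
Ines is living and takes 1/12.
Catalina predeceased; the 1/3 allotted to Catalina's branch passes to Catalina's issue by representation.
Ximena is the sole taker at this level and receives the full 1/3.

Alonso 1/48; Diego 1/12; Elena 1/48; Hugo 1/12; Ines 1/12; Joaquin 1/12; Nieves 1/48; Soledad 1/12; Teodoro 1/12; Ursula 1/48; Ximena 1/3; Yago 1/12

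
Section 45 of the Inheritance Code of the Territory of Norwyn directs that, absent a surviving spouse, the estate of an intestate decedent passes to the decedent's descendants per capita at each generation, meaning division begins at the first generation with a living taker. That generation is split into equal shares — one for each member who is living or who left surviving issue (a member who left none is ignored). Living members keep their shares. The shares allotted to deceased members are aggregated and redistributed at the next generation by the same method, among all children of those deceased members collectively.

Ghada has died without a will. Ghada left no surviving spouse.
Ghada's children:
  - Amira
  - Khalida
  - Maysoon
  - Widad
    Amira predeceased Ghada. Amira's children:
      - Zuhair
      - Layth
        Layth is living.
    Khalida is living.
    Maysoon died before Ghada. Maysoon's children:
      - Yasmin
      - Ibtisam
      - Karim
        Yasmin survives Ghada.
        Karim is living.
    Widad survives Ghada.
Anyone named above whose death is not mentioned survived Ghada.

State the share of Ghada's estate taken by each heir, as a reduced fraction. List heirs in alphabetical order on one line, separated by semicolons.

Ibtisam 1/10; Karim 1/10; Khalida 1/4; Layth 1/10; Widad 1/4; Yasmin 1/10; Zuhair 1/10

There is no surviving spouse, so the entire estate passes to Ghada's descendants per capita at each generation.
At generation 1 (Amira, Khalida, Maysoon, Widad) there are 4 shares of (1)/4 = 1/4 each.
Living: Khalida and Widad — each takes 1/4.
Deceased: Amira and Maysoon. Their combined 1/2 is pooled and carried to generation 2.
At generation 2 (Zuhair, Layth, Yasmin, Ibtisam, Karim) there are 5 shares of (1/2)/5 = 1/10 each.
Living: Zuhair, Layth, Yasmin, Ibtisam, and Karim — each takes 1/10.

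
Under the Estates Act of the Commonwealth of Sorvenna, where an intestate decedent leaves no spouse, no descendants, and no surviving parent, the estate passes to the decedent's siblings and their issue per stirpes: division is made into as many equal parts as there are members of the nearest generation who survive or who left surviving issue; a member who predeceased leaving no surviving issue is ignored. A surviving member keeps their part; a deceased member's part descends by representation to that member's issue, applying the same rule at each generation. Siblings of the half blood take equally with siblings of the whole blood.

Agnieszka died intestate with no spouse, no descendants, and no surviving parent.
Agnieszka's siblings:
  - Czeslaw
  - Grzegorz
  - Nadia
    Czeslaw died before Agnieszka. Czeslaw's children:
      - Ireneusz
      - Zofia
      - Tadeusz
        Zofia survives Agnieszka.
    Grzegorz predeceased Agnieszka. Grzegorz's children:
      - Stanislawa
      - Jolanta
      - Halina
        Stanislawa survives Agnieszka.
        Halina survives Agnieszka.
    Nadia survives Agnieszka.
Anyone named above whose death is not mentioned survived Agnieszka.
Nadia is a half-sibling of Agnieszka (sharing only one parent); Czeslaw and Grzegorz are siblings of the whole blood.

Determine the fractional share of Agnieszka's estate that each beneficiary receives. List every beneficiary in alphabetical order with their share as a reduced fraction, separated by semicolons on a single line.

Halina 1/9; Ireneusz 1/9; Jolanta 1/9; Nadia 1/3; Stanislawa 1/9; Tadeusz 1/9; Zofia 1/9

No spouse, descendants, or parent survives, so the estate passes to Agnieszka's siblings per stirpes.
Half-blood and whole-blood siblings take equally under the stated rule.
The estate is divided into 3 equal shares of 1/3 among Czeslaw, Grzegorz, Nadia.
Czeslaw predeceased; the 1/3 allotted to Czeslaw's branch passes to Czeslaw's issue by representation.
The 1/3 is divided into 3 equal shares of 1/9 among Ireneusz, Zofia, Tadeusz.
Ireneusz is living and takes 1/9.
Zofia is living and takes 1/9.
Tadeusz is living and takes 1/9.
Grzegorz predeceased; the 1/3 allotted to Grzegorz's branch passes to Grzegorz's issue by representation.
The 1/3 is divided into 3 equal shares of 1/9 among Stanislawa, Jolanta, Halina.
Stanislawa is living and takes 1/9.
Jolanta is living and takes 1/9.
Halina is living and takes 1/9.
Nadia is living and takes 1/3.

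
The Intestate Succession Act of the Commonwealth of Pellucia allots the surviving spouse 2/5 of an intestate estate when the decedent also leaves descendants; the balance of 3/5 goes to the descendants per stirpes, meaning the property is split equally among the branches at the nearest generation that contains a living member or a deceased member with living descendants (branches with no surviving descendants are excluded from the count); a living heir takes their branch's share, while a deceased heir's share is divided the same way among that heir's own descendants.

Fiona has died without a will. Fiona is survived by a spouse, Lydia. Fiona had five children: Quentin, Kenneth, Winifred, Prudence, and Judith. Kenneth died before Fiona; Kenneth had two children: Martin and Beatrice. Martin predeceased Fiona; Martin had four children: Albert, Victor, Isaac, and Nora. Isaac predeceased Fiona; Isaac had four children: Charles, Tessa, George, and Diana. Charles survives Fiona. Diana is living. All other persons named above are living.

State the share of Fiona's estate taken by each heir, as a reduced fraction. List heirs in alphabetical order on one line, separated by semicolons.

Lydia, as surviving spouse, takes 2/5.
The remaining 3/5 passes to Fiona's descendants per stirpes.
The 3/5 is divided into 5 equal shares of 3/25 among Quentin, Kenneth, Winifred, Prudence, Judith.
Quentin is living and takes 3/25.
Kenneth predeceased; the 3/25 allotted to Kenneth's branch passes to Kenneth's issue by representation.
The 3/25 is divided into 2 equal shares of 3/50 among Martin, Beatrice.
Martin predeceased; the 3/50 allotted to Martin's branch passes to Martin's issue by representation.
The 3/50 is divided into 4 equal shares of 3/200 among Albert, Victor, Isaac, Nora.
Albert is living and takes 3/200.
Victor is living and takes 3/200.
Isaac predeceased; the 3/200 allotted to Isaac's branch passes to Isaac's issue by representation.
The 3/200 is divided into 4 equal shares of 3/800 among Charles, Tessa, George, Diana.
Charles is living and takes 3/800.
Tessa is living and takes 3/800.
George is living and takes 3/800.
Diana is living and takes 3/800.
Nora is living and takes 3/200.
Beatrice is living and takes 3/50.
Winifred is living and takes 3/25.
Prudence is living and takes 3/25.
Judith is living and takes 3/25.

Albert 3/200; Beatrice 3/50; Charles 3/800; Diana 3/800; George 3/800; Judith 3/25; Lydia 2/5; Nora 3/200; Prudence 3/25; Quentin 3/25; Tessa 3/800; Victor 3/200; Winifred 3/25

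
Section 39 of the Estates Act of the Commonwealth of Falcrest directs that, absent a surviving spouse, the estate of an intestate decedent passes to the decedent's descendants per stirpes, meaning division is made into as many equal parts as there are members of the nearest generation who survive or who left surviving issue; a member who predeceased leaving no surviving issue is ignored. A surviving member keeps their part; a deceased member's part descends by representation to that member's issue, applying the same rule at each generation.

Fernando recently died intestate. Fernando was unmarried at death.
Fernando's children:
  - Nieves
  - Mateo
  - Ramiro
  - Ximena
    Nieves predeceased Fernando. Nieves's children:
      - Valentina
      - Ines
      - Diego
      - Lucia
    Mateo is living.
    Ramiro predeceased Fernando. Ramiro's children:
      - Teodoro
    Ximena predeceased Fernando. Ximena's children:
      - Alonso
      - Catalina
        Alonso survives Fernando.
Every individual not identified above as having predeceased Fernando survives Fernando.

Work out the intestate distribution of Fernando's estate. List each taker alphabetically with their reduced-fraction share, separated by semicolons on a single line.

Alonso 1/8; Catalina 1/8; Diego 1/16; Ines 1/16; Lucia 1/16; Mateo 1/4; Teodoro 1/4; Valentina 1/16

There is no surviving spouse, so the entire estate passes to Fernando's descendants per stirpes.
The estate is divided into 4 equal shares of 1/4 among Nieves, Mateo, Ramiro, Ximena.
Nieves predeceased; the 1/4 allotted to Nieves's branch passes to Nieves's issue by representation.
The 1/4 is divided into 4 equal shares of 1/16 among Valentina, Ines, Diego, Lucia.
Valentina is living and takes 1/16.
Ines is living and takes 1/16.
Diego is living and takes 1/16.
Lucia is living and takes 1/16.
Mateo is living and takes 1/4.
Ramiro predeceased; the 1/4 allotted to Ramiro's branch passes to Ramiro's issue by representation.
Teodoro is the sole taker at this level and receives the full 1/4.
Ximena predeceased; the 1/4 allotted to Ximena's branch passes to Ximena's issue by representation.
The 1/4 is divided into 2 equal shares of 1/8 among Alonso, Catalina.
Alonso is living and takes 1/8.
Catalina is living and takes 1/8.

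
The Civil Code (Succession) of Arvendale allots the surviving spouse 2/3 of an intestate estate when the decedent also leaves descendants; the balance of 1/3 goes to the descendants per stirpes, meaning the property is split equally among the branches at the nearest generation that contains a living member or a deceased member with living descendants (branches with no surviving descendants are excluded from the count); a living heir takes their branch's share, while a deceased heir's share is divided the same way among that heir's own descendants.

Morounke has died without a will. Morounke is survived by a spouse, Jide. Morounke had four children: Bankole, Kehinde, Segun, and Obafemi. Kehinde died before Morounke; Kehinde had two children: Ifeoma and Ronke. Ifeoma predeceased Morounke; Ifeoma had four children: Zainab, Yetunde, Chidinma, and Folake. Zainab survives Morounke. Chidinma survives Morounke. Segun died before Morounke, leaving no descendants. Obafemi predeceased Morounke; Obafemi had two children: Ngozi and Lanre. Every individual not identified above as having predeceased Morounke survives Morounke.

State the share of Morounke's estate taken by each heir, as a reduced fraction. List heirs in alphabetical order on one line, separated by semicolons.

Bankole 1/9; Chidinma 1/72; Folake 1/72; Jide 2/3; Lanre 1/18; Ngozi 1/18; Ronke 1/18; Yetunde 1/72; Zainab 1/72

Jide, as surviving spouse, takes 2/3.
The remaining 1/3 passes to Morounke's descendants per stirpes.
Segun left no surviving issue, so that branch lapses and is disregarded.
The 1/3 is divided into 3 equal shares of 1/9 among Bankole, Kehinde, Obafemi.
Bankole is living and takes 1/9.
Kehinde predeceased; the 1/9 allotted to Kehinde's branch passes to Kehinde's issue by representation.
The 1/9 is divided into 2 equal shares of 1/18 among Ifeoma, Ronke.
Ifeoma predeceased; the 1/18 allotted to Ifeoma's branch passes to Ifeoma's issue by representation.
The 1/18 is divided into 4 equal shares of 1/72 among Zainab, Yetunde, Chidinma, Folake.
Zainab is living and takes 1/72.
Yetunde is living and takes 1/72.
Chidinma is living and takes 1/72.
Folake is living and takes 1/72.
Ronke is living and takes 1/18.
Obafemi predeceased; the 1/9 allotted to Obafemi's branch passes to Obafemi's issue by representation.
The 1/9 is divided into 2 equal shares of 1/18 among Ngozi, Lanre.
Ngozi is living and takes 1/18.
Lanre is living and takes 1/18.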